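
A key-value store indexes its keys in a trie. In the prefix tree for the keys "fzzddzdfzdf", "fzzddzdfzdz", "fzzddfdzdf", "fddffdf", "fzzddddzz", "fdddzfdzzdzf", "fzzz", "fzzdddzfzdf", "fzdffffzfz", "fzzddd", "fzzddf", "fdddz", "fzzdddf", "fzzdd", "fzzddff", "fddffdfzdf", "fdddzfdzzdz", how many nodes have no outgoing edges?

11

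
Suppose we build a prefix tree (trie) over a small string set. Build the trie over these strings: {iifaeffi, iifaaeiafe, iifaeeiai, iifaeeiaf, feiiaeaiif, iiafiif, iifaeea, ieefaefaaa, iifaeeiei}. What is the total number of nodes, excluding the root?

Count nodes per top-level branch (shared prefixes stored once):
  'f'-branch (feiiaeaiif): 10 nodes
  'i'-branch (ieefaefaaa, iiafiif, iifaaeiafe, iifaeea, iifaeeiaf, iifaeeiai, iifaeeiei, iifaeffi): 36 nodes
Sum: 46

46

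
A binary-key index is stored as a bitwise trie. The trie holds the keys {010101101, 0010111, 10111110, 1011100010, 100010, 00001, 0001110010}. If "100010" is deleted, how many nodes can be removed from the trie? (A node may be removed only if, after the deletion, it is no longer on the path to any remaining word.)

A node on "100010"'s path can go only if nothing else ends at it or branches off below it.
The suffix "0010" (4 nodes) is used only by "100010"; the node for "10" still has the child "1", so pruning stops there.
Nodes removed: 4

4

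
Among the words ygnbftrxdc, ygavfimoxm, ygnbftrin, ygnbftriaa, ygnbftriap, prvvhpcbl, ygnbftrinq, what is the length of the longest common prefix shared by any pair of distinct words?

9

Equivalently: take the maximum, over all pairs, of their longest common prefix length.
e.g. "ygnbftriaa" and "ygnbftriap" share the prefix "ygnbftria" of length 9; no pair shares a longer one.
Longest shared-prefix length: 9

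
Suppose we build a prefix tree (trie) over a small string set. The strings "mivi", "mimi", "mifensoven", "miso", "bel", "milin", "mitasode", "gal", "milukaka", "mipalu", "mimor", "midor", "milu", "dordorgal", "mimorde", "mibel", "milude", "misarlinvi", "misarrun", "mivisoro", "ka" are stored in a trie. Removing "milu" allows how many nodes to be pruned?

0

After clearing the end-marker at "milu", prune upward until reaching a node still needed by another word.
Every node on "milu" is still needed (e.g. by "milukaka"), so nothing is freed.
Nodes removed: 0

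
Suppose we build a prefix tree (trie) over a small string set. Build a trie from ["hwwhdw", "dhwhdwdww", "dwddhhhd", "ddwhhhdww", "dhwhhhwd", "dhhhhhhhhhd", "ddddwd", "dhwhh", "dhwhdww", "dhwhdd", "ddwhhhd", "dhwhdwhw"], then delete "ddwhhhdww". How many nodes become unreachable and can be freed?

2

A node on "ddwhhhdww"'s path can go only if nothing else ends at it or branches off below it.
The suffix "ww" (2 nodes) is used only by "ddwhhhdww"; "ddwhhhd" is itself a stored word, so pruning stops there.
Nodes removed: 2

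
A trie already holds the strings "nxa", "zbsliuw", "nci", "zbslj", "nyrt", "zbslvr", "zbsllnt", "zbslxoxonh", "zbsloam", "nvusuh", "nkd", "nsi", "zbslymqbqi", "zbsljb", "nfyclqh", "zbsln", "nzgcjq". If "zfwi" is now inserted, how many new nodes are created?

3

Walking "zfwi" from the root, the first 1 characters ("z") follow existing edges; "f" is the first miss.
So 4 − 1 = 3 new nodes.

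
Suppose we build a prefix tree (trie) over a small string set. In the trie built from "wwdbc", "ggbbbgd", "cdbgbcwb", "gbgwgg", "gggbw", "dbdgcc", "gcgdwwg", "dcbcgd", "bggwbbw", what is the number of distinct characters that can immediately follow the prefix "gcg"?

Walk "gcg" from the root, arriving at one node.
Characters that immediately follow "gcg" among the stored strings: {d}.
That node has 1 child edge.

1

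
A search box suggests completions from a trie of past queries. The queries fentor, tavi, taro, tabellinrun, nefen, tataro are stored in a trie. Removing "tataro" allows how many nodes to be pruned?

4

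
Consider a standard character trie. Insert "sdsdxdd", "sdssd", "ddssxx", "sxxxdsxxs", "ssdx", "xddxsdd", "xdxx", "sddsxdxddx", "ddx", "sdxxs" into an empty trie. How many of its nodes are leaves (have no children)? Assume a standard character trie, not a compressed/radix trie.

Leaves are exactly the stored words that no other stored word extends.
Those words: "ddssxx", "ddx", "sddsxdxddx", "sdsdxdd", "sdssd", "sdxxs", "ssdx", "sxxxdsxxs", "xddxsdd", "xdxx"
Leaf count: 10

10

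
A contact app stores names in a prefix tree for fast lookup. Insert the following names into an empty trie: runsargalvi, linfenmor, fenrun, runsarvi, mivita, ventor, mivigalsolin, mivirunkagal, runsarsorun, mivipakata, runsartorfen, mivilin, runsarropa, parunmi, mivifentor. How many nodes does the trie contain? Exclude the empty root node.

93

Trace insertions, counting only characters that open a new branch:
  "runsargalvi" → 11 new (r, u, n, s, a, r, g, a, l, v, i)
  "linfenmor" → 9 new (l, i, n, f, e, n, m, o, r)
  "fenrun" → 6 new (f, e, n, r, u, n)
  "runsarvi" → prefix "runsar" already present; 2 new (v, i)
  "mivita" → 6 new (m, i, v, i, t, a)
  "ventor" → 6 new (v, e, n, t, o, r)
  "mivigalsolin" → prefix "mivi" already present; 8 new (g, a, l, s, o, l, i, n)
  "mivirunkagal" → prefix "mivi" already present; 8 new (r, u, n, k, a, g, a, l)
  "runsarsorun" → prefix "runsar" already present; 5 new (s, o, r, u, n)
  "mivipakata" → prefix "mivi" already present; 6 new (p, a, k, a, t, a)
  "runsartorfen" → prefix "runsar" already present; 6 new (t, o, r, f, e, n)
  "mivilin" → prefix "mivi" already present; 3 new (l, i, n)
  "runsarropa" → prefix "runsar" already present; 4 new (r, o, p, a)
  "parunmi" → 7 new (p, a, r, u, n, m, i)
  "mivifentor" → prefix "mivi" already present; 6 new (f, e, n, t, o, r)
Total nodes = 11 + 9 + 6 + 2 + 6 + 6 + 8 + 8 + 5 + 6 + 6 + 3 + 4 + 7 + 6 = 93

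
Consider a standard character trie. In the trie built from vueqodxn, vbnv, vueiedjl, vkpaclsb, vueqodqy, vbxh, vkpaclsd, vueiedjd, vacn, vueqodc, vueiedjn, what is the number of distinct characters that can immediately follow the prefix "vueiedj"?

3

Follow the path "vueiedj" to its node, then look at its outgoing edges.
Distinct next characters after "vueiedj": d, l, n.
That node has 3 child edges.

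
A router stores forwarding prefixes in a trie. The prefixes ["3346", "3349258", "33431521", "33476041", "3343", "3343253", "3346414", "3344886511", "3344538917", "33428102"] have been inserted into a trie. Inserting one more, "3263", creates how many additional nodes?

"3" is already a path in the trie; the remaining "263" must be added.
So 4 − 1 = 3 new nodes.

3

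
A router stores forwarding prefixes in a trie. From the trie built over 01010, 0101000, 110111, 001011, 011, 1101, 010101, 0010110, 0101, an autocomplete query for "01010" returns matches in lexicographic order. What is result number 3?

DFS of the "01010" subtree visits, in order: "01010", "0101000", "010101"
The 3rd is 010101.

010101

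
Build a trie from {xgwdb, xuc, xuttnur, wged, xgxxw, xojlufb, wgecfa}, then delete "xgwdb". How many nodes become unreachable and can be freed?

After clearing the end-marker at "xgwdb", prune upward until reaching a node still needed by another word.
The suffix "wdb" (3 nodes) is used only by "xgwdb"; the node for "xg" still has the child "x", so pruning stops there.
Nodes removed: 3

3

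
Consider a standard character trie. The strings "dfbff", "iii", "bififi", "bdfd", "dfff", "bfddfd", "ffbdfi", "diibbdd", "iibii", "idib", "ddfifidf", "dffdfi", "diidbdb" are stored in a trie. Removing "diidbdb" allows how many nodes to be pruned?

After clearing the end-marker at "diidbdb", prune upward until reaching a node still needed by another word.
The suffix "dbdb" (4 nodes) is used only by "diidbdb"; the node for "dii" still has the child "b", so pruning stops there.
Nodes removed: 4

4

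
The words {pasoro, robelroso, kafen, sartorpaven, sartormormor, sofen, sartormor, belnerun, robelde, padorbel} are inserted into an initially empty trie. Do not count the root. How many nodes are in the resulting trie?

57

Insert word by word; a character creates a node only if that edge doesn't already exist:
  "pasoro" → 6 new (p, a, s, o, r, o)
  "robelroso" → 9 new (r, o, b, e, l, r, o, s, o)
  "kafen" → 5 new (k, a, f, e, n)
  "sartorpaven" → 11 new (s, a, r, t, o, r, p, a, v, e, n)
  "sartormormor" → prefix "sartor" already present; 6 new (m, o, r, m, o, r)
  "sofen" → prefix "s" already present; 4 new (o, f, e, n)
  "sartormor" → prefix "sartormor" already present; 0 new (none)
  "belnerun" → 8 new (b, e, l, n, e, r, u, n)
  "robelde" → prefix "robel" already present; 2 new (d, e)
  "padorbel" → prefix "pa" already present; 6 new (d, o, r, b, e, l)
Total nodes = 6 + 9 + 5 + 11 + 6 + 4 + 0 + 8 + 2 + 6 = 57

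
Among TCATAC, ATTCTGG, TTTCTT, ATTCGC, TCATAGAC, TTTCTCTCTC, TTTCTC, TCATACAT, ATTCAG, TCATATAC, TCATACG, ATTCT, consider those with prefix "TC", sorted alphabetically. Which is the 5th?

TCATATAC

DFS of the "TC" subtree visits, in order: "TCATAC", "TCATACAT", "TCATACG", "TCATAGAC", "TCATATAC"
The 5th is TCATATAC.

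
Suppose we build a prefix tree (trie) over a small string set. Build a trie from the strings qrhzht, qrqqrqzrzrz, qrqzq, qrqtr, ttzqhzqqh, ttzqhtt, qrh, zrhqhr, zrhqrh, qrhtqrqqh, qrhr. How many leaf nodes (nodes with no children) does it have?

A leaf is a node with no children — equivalently, the end of a word that is not a proper prefix of any other stored word.
Those words: "qrhr", "qrhtqrqqh", "qrhzht", "qrqqrqzrzrz", "qrqtr", "qrqzq", "ttzqhtt", "ttzqhzqqh", "zrhqhr", "zrhqrh"
Leaf count: 10

10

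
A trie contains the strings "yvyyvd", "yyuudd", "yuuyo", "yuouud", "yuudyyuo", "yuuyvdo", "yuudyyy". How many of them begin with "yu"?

5

Walk to "yu"; the words in its subtree are exactly those with that prefix.
Matches: "yuouud", "yuudyyuo", "yuudyyy", "yuuyo", "yuuyvdo"
Count: 5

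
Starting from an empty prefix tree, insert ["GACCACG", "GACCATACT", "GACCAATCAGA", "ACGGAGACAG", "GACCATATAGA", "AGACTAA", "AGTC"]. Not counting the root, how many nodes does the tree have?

39

For each word, the new-node count is its length minus the longest prefix already in the trie:
  "GACCACG" → 7 new (G, A, C, C, A, C, G)
  "GACCATACT" → prefix "GACCA" already present; 4 new (T, A, C, T)
  "GACCAATCAGA" → prefix "GACCA" already present; 6 new (A, T, C, A, G, A)
  "ACGGAGACAG" → 10 new (A, C, G, G, A, G, A, C, A, G)
  "GACCATATAGA" → prefix "GACCATA" already present; 4 new (T, A, G, A)
  "AGACTAA" → prefix "A" already present; 6 new (G, A, C, T, A, A)
  "AGTC" → prefix "AG" already present; 2 new (T, C)
Total nodes = 7 + 4 + 6 + 10 + 4 + 6 + 2 = 39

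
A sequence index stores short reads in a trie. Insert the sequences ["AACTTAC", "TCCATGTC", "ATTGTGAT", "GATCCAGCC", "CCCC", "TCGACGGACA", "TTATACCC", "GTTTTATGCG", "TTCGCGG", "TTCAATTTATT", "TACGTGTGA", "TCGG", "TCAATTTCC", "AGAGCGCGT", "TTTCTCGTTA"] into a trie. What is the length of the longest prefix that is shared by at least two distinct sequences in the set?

Look for the deepest trie node that still has at least two words in its subtree.
"TCGACGGACA" and "TCGG" agree on "TCG" (3 characters) before diverging; nothing deeper is shared.
Longest shared-prefix length: 3

3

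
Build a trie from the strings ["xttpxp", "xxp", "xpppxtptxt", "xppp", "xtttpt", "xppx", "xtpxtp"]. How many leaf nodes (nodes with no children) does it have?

Leaves are exactly the stored words that no other stored word extends.
Those words: "xpppxtptxt", "xppx", "xtpxtp", "xttpxp", "xtttpt", "xxp"
Leaf count: 6

6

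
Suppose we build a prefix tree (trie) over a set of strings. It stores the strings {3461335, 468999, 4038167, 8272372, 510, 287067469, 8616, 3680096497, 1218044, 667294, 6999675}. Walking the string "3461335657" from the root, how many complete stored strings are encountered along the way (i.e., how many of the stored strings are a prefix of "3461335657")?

1

Walk "3461335657" from the root; an end-of-word marker is hit whenever a stored word is a prefix of "3461335657".
Prefixes of the query that are stored words: "3461335"
Count: 1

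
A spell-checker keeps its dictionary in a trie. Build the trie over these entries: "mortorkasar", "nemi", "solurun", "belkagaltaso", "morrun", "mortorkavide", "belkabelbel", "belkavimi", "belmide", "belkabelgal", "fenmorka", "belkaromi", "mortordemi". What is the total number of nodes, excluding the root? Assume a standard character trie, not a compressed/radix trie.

74

For each word, the new-node count is its length minus the longest prefix already in the trie:
  "mortorkasar" → 11 new (m, o, r, t, o, r, k, a, s, a, r)
  "nemi" → 4 new (n, e, m, i)
  "solurun" → 7 new (s, o, l, u, r, u, n)
  "belkagaltaso" → 12 new (b, e, l, k, a, g, a, l, t, a, s, o)
  "morrun" → prefix "mor" already present; 3 new (r, u, n)
  "mortorkavide" → prefix "mortorka" already present; 4 new (v, i, d, e)
  "belkabelbel" → prefix "belka" already present; 6 new (b, e, l, b, e, l)
  "belkavimi" → prefix "belka" already present; 4 new (v, i, m, i)
  "belmide" → prefix "bel" already present; 4 new (m, i, d, e)
  "belkabelgal" → prefix "belkabel" already present; 3 new (g, a, l)
  "fenmorka" → 8 new (f, e, n, m, o, r, k, a)
  "belkaromi" → prefix "belka" already present; 4 new (r, o, m, i)
  "mortordemi" → prefix "mortor" already present; 4 new (d, e, m, i)
Total nodes = 11 + 4 + 7 + 12 + 3 + 4 + 6 + 4 + 4 + 3 + 8 + 4 + 4 = 74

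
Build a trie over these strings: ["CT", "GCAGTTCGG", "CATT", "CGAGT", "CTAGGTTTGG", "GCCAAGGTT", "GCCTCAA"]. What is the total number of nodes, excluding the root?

37

Insert word by word; a character creates a node only if that edge doesn't already exist:
  "CT" → 2 new (C, T)
  "GCAGTTCGG" → 9 new (G, C, A, G, T, T, C, G, G)
  "CATT" → prefix "C" already present; 3 new (A, T, T)
  "CGAGT" → prefix "C" already present; 4 new (G, A, G, T)
  "CTAGGTTTGG" → prefix "CT" already present; 8 new (A, G, G, T, T, T, G, G)
  "GCCAAGGTT" → prefix "GC" already present; 7 new (C, A, A, G, G, T, T)
  "GCCTCAA" → prefix "GCC" already present; 4 new (T, C, A, A)
Total nodes = 2 + 9 + 3 + 4 + 8 + 7 + 4 = 37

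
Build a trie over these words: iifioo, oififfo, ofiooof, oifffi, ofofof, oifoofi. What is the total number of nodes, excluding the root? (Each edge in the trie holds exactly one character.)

30

For each word, the new-node count is its length minus the longest prefix already in the trie:
  "iifioo" → 6 new (i, i, f, i, o, o)
  "oififfo" → 7 new (o, i, f, i, f, f, o)
  "ofiooof" → prefix "o" already present; 6 new (f, i, o, o, o, f)
  "oifffi" → prefix "oif" already present; 3 new (f, f, i)
  "ofofof" → prefix "of" already present; 4 new (o, f, o, f)
  "oifoofi" → prefix "oif" already present; 4 new (o, o, f, i)
Total nodes = 6 + 7 + 6 + 3 + 4 + 4 = 30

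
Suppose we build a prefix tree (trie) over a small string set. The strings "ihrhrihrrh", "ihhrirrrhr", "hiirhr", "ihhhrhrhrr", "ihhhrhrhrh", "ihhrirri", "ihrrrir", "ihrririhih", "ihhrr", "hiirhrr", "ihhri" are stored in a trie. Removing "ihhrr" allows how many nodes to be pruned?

After clearing the end-marker at "ihhrr", prune upward until reaching a node still needed by another word.
The suffix "r" (1 node) is used only by "ihhrr"; the node for "ihhr" still has the child "i", so pruning stops there.
Nodes removed: 1

1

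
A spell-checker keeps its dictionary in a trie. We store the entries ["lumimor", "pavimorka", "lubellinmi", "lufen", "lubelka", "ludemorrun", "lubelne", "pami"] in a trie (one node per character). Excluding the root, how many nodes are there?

Trace insertions, counting only characters that open a new branch:
  "lumimor" → 7 new (l, u, m, i, m, o, r)
  "pavimorka" → 9 new (p, a, v, i, m, o, r, k, a)
  "lubellinmi" → prefix "lu" already present; 8 new (b, e, l, l, i, n, m, i)
  "lufen" → prefix "lu" already present; 3 new (f, e, n)
  "lubelka" → prefix "lubel" already present; 2 new (k, a)
  "ludemorrun" → prefix "lu" already present; 8 new (d, e, m, o, r, r, u, n)
  "lubelne" → prefix "lubel" already present; 2 new (n, e)
  "pami" → prefix "pa" already present; 2 new (m, i)
Total nodes = 7 + 9 + 8 + 3 + 2 + 8 + 2 + 2 = 41

41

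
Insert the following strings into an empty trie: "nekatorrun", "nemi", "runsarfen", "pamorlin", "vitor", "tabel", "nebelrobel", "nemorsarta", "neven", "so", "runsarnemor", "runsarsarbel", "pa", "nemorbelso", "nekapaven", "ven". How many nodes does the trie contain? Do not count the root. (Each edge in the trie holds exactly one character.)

Insert word by word; a character creates a node only if that edge doesn't already exist:
  "nekatorrun" → 10 new (n, e, k, a, t, o, r, r, u, n)
  "nemi" → prefix "ne" already present; 2 new (m, i)
  "runsarfen" → 9 new (r, u, n, s, a, r, f, e, n)
  "pamorlin" → 8 new (p, a, m, o, r, l, i, n)
  "vitor" → 5 new (v, i, t, o, r)
  "tabel" → 5 new (t, a, b, e, l)
  "nebelrobel" → prefix "ne" already present; 8 new (b, e, l, r, o, b, e, l)
  "nemorsarta" → prefix "nem" already present; 7 new (o, r, s, a, r, t, a)
  "neven" → prefix "ne" already present; 3 new (v, e, n)
  "so" → 2 new (s, o)
  "runsarnemor" → prefix "runsar" already present; 5 new (n, e, m, o, r)
  "runsarsarbel" → prefix "runsar" already present; 6 new (s, a, r, b, e, l)
  "pa" → prefix "pa" already present; 0 new (none)
  "nemorbelso" → prefix "nemor" already present; 5 new (b, e, l, s, o)
  "nekapaven" → prefix "neka" already present; 5 new (p, a, v, e, n)
  "ven" → prefix "v" already present; 2 new (e, n)
Total nodes = 10 + 2 + 9 + 8 + 5 + 5 + 8 + 7 + 3 + 2 + 5 + 6 + 0 + 5 + 5 + 2 = 82

82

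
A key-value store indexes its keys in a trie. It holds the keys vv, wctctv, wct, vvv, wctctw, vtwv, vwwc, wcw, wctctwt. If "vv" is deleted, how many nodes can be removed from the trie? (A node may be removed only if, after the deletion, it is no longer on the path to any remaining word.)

0

A node on "vv"'s path can go only if nothing else ends at it or branches off below it.
Every node on "vv" is still needed (e.g. by "vvv"), so nothing is freed.
Nodes removed: 0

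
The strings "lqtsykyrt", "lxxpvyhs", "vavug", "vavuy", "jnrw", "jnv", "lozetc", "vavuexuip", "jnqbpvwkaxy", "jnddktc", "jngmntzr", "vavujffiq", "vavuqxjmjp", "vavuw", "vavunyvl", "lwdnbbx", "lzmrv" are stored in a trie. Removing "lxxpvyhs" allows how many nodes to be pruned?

7

After clearing the end-marker at "lxxpvyhs", prune upward until reaching a node still needed by another word.
The suffix "xxpvyhs" (7 nodes) is used only by "lxxpvyhs"; the node for "l" still has the child "q", so pruning stops there.
Nodes removed: 7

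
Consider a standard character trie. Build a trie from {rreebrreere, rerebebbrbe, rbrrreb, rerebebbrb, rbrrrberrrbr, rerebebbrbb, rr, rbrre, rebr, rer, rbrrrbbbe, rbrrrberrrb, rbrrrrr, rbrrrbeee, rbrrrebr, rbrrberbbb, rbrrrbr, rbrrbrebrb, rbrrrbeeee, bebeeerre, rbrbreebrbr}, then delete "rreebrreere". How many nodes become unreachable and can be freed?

Walk "rreebrreere" from the leaf back toward the root, removing each node that no remaining word uses.
The suffix "eebrreere" (9 nodes) is used only by "rreebrreere"; "rr" is itself a stored word, so pruning stops there.
Nodes removed: 9

9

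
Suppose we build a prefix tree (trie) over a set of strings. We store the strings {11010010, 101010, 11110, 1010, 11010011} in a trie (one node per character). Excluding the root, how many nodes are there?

17

Trie structure (* marks end of a word):
(root)
└─ 1
   ├─ 0
   │  └─ 1
   │     └─ 0 *
   │        └─ 1
   │           └─ 0 *
   └─ 1
      ├─ 0
      │  └─ 1
      │     └─ 0
      │        └─ 0
      │           └─ 1
      │              ├─ 0 *
      │              └─ 1 *
      └─ 1
         └─ 1
            └─ 0 *
Counting every labelled node above: 17.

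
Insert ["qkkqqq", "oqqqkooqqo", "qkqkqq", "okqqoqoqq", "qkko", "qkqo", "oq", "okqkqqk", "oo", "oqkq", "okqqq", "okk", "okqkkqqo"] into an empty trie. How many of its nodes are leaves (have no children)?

Leaves are exactly the stored words that no other stored word extends.
Those words: "okk", "okqkkqqo", "okqkqqk", "okqqoqoqq", "okqqq", "oo", "oqkq", "oqqqkooqqo", "qkko", "qkkqqq", "qkqkqq", "qkqo"
Leaf count: 12

12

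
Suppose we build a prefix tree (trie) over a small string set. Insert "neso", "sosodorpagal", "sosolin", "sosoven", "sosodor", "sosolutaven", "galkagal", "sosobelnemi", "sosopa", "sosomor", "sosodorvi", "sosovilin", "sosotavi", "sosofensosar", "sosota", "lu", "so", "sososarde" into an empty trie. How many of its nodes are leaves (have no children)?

A leaf is a node with no children — equivalently, the end of a word that is not a proper prefix of any other stored word.
Those words: "galkagal", "lu", "neso", "sosobelnemi", "sosodorpagal", "sosodorvi", "sosofensosar", "sosolin", "sosolutaven", "sosomor", "sosopa", "sososarde", "sosotavi", "sosoven", "sosovilin"
Leaf count: 15

15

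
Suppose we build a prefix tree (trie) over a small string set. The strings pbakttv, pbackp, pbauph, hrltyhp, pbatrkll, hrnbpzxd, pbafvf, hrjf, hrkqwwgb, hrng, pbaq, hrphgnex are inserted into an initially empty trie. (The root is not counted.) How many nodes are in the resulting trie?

50

Trace insertions, counting only characters that open a new branch:
  "pbakttv" → 7 new (p, b, a, k, t, t, v)
  "pbackp" → prefix "pba" already present; 3 new (c, k, p)
  "pbauph" → prefix "pba" already present; 3 new (u, p, h)
  "hrltyhp" → 7 new (h, r, l, t, y, h, p)
  "pbatrkll" → prefix "pba" already present; 5 new (t, r, k, l, l)
  "hrnbpzxd" → prefix "hr" already present; 6 new (n, b, p, z, x, d)
  "pbafvf" → prefix "pba" already present; 3 new (f, v, f)
  "hrjf" → prefix "hr" already present; 2 new (j, f)
  "hrkqwwgb" → prefix "hr" already present; 6 new (k, q, w, w, g, b)
  "hrng" → prefix "hrn" already present; 1 new (g)
  "pbaq" → prefix "pba" already present; 1 new (q)
  "hrphgnex" → prefix "hr" already present; 6 new (p, h, g, n, e, x)
Total nodes = 7 + 3 + 3 + 7 + 5 + 6 + 3 + 2 + 6 + 1 + 1 + 6 = 50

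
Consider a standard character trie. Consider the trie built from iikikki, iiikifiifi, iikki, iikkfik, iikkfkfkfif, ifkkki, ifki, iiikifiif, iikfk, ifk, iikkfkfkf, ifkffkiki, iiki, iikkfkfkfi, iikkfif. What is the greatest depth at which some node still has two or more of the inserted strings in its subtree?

The deepest shared node is where two words last agree before diverging.
"iikkfkfkfi" and "iikkfkfkfif" agree on "iikkfkfkfi" (10 characters) before diverging; nothing deeper is shared.
Longest shared-prefix length: 10

10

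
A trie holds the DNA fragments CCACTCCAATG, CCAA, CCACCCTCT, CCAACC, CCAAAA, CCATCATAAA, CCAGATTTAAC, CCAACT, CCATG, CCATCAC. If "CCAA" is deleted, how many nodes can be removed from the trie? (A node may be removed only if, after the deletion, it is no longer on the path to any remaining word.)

0

After clearing the end-marker at "CCAA", prune upward until reaching a node still needed by another word.
Every node on "CCAA" is still needed (e.g. by "CCAACC"), so nothing is freed.
Nodes removed: 0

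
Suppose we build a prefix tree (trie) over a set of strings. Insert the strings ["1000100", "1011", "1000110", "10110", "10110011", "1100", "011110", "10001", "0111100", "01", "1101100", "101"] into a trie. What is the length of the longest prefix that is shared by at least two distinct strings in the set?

Equivalently: take the maximum, over all pairs, of their longest common prefix length.
"011110" and "0111100" agree on "011110" (6 characters) before diverging; nothing deeper is shared.
Longest shared-prefix length: 6

6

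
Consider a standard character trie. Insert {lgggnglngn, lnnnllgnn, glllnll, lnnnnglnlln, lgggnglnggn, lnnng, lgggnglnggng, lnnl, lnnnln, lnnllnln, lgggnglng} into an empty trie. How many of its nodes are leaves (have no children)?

8

Leaves are exactly the stored words that no other stored word extends.
Those words: "glllnll", "lgggnglnggng", "lgggnglngn", "lnnllnln", "lnnng", "lnnnllgnn", "lnnnln", "lnnnnglnlln"
Leaf count: 8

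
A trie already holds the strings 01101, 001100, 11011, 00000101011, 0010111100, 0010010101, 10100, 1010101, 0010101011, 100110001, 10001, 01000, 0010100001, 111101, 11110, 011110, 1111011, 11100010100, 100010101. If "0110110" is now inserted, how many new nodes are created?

2

"01101" is already a path in the trie; the remaining "10" must be added.
So 7 − 5 = 2 new nodes.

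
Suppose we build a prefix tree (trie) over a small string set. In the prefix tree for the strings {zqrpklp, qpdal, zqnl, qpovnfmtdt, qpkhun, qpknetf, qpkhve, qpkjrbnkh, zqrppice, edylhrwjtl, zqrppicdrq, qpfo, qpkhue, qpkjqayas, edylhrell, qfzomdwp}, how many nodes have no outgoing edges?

Leaves are exactly the stored words that no other stored word extends.
Those words: "edylhrell", "edylhrwjtl", "qfzomdwp", "qpdal", "qpfo", "qpkhue", "qpkhun", "qpkhve", "qpkjqayas", "qpkjrbnkh", "qpknetf", "qpovnfmtdt", "zqnl", "zqrpklp", "zqrppicdrq", "zqrppice"
Leaf count: 16

16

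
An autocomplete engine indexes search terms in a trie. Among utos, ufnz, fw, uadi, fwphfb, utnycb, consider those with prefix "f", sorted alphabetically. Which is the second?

Words with prefix "f", in lexicographic order: "fw", "fwphfb"
The 2nd is fwphfb.

fwphfb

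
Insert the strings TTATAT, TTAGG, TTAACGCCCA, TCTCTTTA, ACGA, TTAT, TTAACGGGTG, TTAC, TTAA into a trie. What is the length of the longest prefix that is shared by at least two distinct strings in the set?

6

The deepest shared node is where two words last agree before diverging.
e.g. "TTAACGCCCA" and "TTAACGGGTG" share the prefix "TTAACG" of length 6; no pair shares a longer one.
Longest shared-prefix length: 6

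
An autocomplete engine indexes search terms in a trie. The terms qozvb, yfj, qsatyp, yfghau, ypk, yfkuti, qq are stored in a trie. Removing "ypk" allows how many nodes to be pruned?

2

After clearing the end-marker at "ypk", prune upward until reaching a node still needed by another word.
The suffix "pk" (2 nodes) is used only by "ypk"; the node for "y" still has the child "f", so pruning stops there.
Nodes removed: 2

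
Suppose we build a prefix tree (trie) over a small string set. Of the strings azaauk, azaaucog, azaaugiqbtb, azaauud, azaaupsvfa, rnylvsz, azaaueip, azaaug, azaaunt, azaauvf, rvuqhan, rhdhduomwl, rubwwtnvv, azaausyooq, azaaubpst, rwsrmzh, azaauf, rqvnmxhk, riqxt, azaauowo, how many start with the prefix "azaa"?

Filter for entries beginning with "azaa":
Matches: "azaaubpst", "azaaucog", "azaaueip", "azaauf", "azaaug", "azaaugiqbtb", "azaauk", "azaaunt", "azaauowo", "azaaupsvfa", "azaausyooq", "azaauud", "azaauvf"
Count: 13

13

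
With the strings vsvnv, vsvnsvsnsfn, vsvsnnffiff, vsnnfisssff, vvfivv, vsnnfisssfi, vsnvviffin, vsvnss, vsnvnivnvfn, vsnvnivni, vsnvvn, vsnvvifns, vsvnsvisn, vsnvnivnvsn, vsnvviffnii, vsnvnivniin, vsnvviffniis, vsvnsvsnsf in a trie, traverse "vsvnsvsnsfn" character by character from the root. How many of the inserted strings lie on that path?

2

Walk "vsvnsvsnsfn" from the root; an end-of-word marker is hit whenever a stored word is a prefix of "vsvnsvsnsfn".
Prefixes of the query that are stored words: "vsvnsvsnsf", "vsvnsvsnsfn"
Count: 2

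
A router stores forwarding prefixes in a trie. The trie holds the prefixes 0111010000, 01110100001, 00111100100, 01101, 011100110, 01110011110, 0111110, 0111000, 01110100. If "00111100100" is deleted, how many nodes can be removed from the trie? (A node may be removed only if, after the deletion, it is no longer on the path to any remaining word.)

After clearing the end-marker at "00111100100", prune upward until reaching a node still needed by another word.
The suffix "0111100100" (10 nodes) is used only by "00111100100"; the node for "0" still has the child "1", so pruning stops there.
Nodes removed: 10

10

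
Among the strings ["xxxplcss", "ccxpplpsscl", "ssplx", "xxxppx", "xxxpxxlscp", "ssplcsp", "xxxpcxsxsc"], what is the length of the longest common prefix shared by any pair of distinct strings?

4

The deepest shared node is where two words last agree before diverging.
"ssplcsp" and "ssplx" agree on "sspl" (4 characters) before diverging; nothing deeper is shared.
Longest shared-prefix length: 4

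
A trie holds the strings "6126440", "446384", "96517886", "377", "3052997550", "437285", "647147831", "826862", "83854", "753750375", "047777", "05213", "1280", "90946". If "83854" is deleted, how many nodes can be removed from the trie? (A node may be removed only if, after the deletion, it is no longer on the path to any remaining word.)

4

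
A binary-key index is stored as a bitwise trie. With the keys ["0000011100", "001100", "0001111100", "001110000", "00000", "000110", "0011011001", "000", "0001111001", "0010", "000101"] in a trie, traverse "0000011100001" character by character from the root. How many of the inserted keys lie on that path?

Traverse "0000011100001" character by character; count nodes along the way that are marked as word ends.
Prefixes of the query that are stored words: "000", "00000", "0000011100"
Count: 3

3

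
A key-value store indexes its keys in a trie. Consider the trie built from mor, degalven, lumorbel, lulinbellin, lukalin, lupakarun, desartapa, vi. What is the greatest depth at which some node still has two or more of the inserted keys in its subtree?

Equivalently: take the maximum, over all pairs, of their longest common prefix length.
e.g. "degalven" and "desartapa" share the prefix "de" of length 2; no pair shares a longer one.
Longest shared-prefix length: 2

2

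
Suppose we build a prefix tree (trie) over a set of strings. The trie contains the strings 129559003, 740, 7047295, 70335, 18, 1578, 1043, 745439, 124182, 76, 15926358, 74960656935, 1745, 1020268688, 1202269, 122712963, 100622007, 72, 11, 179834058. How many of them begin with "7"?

7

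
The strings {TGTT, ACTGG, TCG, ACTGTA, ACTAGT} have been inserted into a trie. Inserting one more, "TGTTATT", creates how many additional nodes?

3

The longest prefix of "TGTTATT" already in the trie is "TGTT" (length 4).
So 7 − 4 = 3 new nodes.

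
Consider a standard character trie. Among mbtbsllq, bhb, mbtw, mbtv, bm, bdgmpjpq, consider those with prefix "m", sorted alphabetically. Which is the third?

mbtw

Filter for "m…" and sort: "mbtbsllq", "mbtv", "mbtw"
Position 3: mbtw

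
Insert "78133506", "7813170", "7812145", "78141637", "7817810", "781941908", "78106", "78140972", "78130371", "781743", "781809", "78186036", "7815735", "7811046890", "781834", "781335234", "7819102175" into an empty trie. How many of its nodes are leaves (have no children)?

17

A leaf is a node with no children — equivalently, the end of a word that is not a proper prefix of any other stored word.
Those words: "78106", "7811046890", "7812145", "78130371", "7813170", "78133506", "781335234", "78140972", "78141637", "7815735", "781743", "7817810", "781809", "781834", "78186036", "7819102175", "781941908"
Leaf count: 17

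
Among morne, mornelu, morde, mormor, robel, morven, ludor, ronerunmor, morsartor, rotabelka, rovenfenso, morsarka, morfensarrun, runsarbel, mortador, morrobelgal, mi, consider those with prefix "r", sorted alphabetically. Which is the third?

Words with prefix "r", in lexicographic order: "robel", "ronerunmor", "rotabelka", "rovenfenso", "runsarbel"
The 3rd is rotabelka.

rotabelka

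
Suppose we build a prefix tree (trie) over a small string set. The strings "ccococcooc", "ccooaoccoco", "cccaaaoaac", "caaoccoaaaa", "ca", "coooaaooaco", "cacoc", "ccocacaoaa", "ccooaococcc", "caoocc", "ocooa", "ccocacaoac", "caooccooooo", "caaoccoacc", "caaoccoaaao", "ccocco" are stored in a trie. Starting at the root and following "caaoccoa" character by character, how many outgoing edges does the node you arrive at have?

2

Follow the path "caaoccoa" to its node, then look at its outgoing edges.
Characters that immediately follow "caaoccoa" among the stored strings: {a, c}.
That node has 2 child edges.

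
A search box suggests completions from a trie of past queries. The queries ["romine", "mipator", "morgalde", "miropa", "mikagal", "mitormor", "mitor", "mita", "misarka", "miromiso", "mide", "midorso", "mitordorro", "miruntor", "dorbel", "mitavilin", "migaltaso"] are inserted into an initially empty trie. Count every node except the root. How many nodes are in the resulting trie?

79

Count nodes per top-level branch (shared prefixes stored once):
  'd'-branch (dorbel): 6 nodes
  'm'-branch (mide, midorso, migaltaso, mikagal, mipator, miromiso, miropa, miruntor, misarka, mita, mitavilin, mitor, mitordorro, mitormor, morgalde): 67 nodes
  'r'-branch (romine): 6 nodes
Sum: 79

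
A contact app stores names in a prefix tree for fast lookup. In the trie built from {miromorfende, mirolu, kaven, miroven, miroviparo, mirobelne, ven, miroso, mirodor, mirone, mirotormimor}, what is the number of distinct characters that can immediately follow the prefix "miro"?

Walk "miro" from the root, arriving at one node.
Characters that immediately follow "miro" among the stored strings: {b, d, l, m, n, s, t, v}.
That node has 8 child edges.

8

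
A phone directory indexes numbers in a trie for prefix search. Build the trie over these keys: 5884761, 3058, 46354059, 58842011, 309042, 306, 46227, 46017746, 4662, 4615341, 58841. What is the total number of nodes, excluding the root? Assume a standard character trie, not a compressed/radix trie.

45

For each word, the new-node count is its length minus the longest prefix already in the trie:
  "5884761" → 7 new (5, 8, 8, 4, 7, 6, 1)
  "3058" → 4 new (3, 0, 5, 8)
  "46354059" → 8 new (4, 6, 3, 5, 4, 0, 5, 9)
  "58842011" → prefix "5884" already present; 4 new (2, 0, 1, 1)
  "309042" → prefix "30" already present; 4 new (9, 0, 4, 2)
  "306" → prefix "30" already present; 1 new (6)
  "46227" → prefix "46" already present; 3 new (2, 2, 7)
  "46017746" → prefix "46" already present; 6 new (0, 1, 7, 7, 4, 6)
  "4662" → prefix "46" already present; 2 new (6, 2)
  "4615341" → prefix "46" already present; 5 new (1, 5, 3, 4, 1)
  "58841" → prefix "5884" already present; 1 new (1)
Total nodes = 7 + 4 + 8 + 4 + 4 + 1 + 3 + 6 + 2 + 5 + 1 = 45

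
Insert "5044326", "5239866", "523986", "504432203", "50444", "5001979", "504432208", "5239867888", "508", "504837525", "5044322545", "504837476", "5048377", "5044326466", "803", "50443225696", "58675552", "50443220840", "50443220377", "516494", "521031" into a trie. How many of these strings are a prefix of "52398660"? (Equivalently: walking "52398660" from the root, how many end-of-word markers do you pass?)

Walk "52398660" from the root; an end-of-word marker is hit whenever a stored word is a prefix of "52398660".
Prefixes of the query that are stored words: "523986", "5239866"
Count: 2

2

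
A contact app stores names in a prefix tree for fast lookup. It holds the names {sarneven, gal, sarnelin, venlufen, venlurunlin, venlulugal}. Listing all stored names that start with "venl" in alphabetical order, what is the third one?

venlurunlin

Words with prefix "venl", in lexicographic order: "venlufen", "venlulugal", "venlurunlin"
Position 3: venlurunlin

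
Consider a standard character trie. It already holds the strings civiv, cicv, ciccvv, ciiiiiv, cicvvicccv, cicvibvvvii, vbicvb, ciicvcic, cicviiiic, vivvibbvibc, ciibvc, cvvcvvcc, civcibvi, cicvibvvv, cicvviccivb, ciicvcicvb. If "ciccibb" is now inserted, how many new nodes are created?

The longest prefix of "ciccibb" already in the trie is "cicc" (length 4).
New nodes needed: |"ciccibb"| − 4 = 7 − 4 = 3.

3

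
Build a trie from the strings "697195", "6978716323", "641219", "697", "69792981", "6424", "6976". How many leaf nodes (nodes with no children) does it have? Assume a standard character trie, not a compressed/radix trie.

6

A leaf is a node with no children — equivalently, the end of a word that is not a proper prefix of any other stored word.
Those words: "641219", "6424", "697195", "6976", "6978716323", "69792981"
Leaf count: 6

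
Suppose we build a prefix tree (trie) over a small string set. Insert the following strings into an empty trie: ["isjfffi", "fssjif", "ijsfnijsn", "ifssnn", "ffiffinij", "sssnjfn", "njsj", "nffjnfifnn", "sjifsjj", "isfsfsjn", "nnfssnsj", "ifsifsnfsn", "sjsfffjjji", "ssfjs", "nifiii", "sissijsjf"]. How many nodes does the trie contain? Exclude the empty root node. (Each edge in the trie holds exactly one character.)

104

Trace insertions, counting only characters that open a new branch:
  "isjfffi" → 7 new (i, s, j, f, f, f, i)
  "fssjif" → 6 new (f, s, s, j, i, f)
  "ijsfnijsn" → prefix "i" already present; 8 new (j, s, f, n, i, j, s, n)
  "ifssnn" → prefix "i" already present; 5 new (f, s, s, n, n)
  "ffiffinij" → prefix "f" already present; 8 new (f, i, f, f, i, n, i, j)
  "sssnjfn" → 7 new (s, s, s, n, j, f, n)
  "njsj" → 4 new (n, j, s, j)
  "nffjnfifnn" → prefix "n" already present; 9 new (f, f, j, n, f, i, f, n, n)
  "sjifsjj" → prefix "s" already present; 6 new (j, i, f, s, j, j)
  "isfsfsjn" → prefix "is" already present; 6 new (f, s, f, s, j, n)
  "nnfssnsj" → prefix "n" already present; 7 new (n, f, s, s, n, s, j)
  "ifsifsnfsn" → prefix "ifs" already present; 7 new (i, f, s, n, f, s, n)
  "sjsfffjjji" → prefix "sj" already present; 8 new (s, f, f, f, j, j, j, i)
  "ssfjs" → prefix "ss" already present; 3 new (f, j, s)
  "nifiii" → prefix "n" already present; 5 new (i, f, i, i, i)
  "sissijsjf" → prefix "s" already present; 8 new (i, s, s, i, j, s, j, f)
Total nodes = 7 + 6 + 8 + 5 + 8 + 7 + 4 + 9 + 6 + 6 + 7 + 7 + 8 + 3 + 5 + 8 = 104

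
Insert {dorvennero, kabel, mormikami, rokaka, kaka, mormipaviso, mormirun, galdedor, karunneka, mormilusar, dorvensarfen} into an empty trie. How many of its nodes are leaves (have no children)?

11

Leaves are exactly the stored words that no other stored word extends.
Those words: "dorvennero", "dorvensarfen", "galdedor", "kabel", "kaka", "karunneka", "mormikami", "mormilusar", "mormipaviso", "mormirun", "rokaka"
Leaf count: 11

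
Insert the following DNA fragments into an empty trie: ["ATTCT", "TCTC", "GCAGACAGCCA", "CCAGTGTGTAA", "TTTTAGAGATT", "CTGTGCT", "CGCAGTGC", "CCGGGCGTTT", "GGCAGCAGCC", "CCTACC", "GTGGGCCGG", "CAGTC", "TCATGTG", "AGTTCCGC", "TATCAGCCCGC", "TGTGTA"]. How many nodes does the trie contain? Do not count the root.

114

Count nodes per top-level branch (shared prefixes stored once):
  'A'-branch (AGTTCCGC, ATTCT): 12 nodes
  'C'-branch (CAGTC, CCAGTGTGTAA, CCGGGCGTTT, CCTACC, CGCAGTGC, CTGTGCT): 40 nodes
  'G'-branch (GCAGACAGCCA, GGCAGCAGCC, GTGGGCCGG): 28 nodes
  'T'-branch (TATCAGCCCGC, TCATGTG, TCTC, TGTGTA, TTTTAGAGATT): 34 nodes
Sum: 114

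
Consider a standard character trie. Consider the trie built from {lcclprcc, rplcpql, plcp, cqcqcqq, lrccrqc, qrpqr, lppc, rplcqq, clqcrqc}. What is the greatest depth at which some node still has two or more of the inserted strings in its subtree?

The deepest shared node is where two words last agree before diverging.
e.g. "rplcpql" and "rplcqq" share the prefix "rplc" of length 4; no pair shares a longer one.
Longest shared-prefix length: 4

4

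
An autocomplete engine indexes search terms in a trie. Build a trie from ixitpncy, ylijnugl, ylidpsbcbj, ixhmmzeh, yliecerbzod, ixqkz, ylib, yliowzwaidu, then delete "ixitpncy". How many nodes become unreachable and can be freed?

6

A node on "ixitpncy"'s path can go only if nothing else ends at it or branches off below it.
The suffix "itpncy" (6 nodes) is used only by "ixitpncy"; the node for "ix" still has the child "h", so pruning stops there.
Nodes removed: 6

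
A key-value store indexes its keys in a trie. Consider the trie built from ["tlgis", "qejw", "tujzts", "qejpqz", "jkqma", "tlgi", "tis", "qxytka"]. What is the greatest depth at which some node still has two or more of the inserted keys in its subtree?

Equivalently: take the maximum, over all pairs, of their longest common prefix length.
"tlgi" and "tlgis" agree on "tlgi" (4 characters) before diverging; nothing deeper is shared.
Longest shared-prefix length: 4

4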